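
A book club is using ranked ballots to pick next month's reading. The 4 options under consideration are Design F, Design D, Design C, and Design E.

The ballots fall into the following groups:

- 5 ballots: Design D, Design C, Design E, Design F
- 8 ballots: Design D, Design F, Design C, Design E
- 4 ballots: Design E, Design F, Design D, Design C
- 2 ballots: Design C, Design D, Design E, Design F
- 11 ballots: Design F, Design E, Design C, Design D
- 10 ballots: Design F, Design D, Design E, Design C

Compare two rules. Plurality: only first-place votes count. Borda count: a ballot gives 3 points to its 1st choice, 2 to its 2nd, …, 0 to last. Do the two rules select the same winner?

Plurality first-place counts: Design F 21, Design D 13, Design C 2, Design E 4 → Design F.
Borda totals: Design F 87, Design D 67, Design C 35, Design E 51 → Design F.
The two rules agree on Design F.

Yes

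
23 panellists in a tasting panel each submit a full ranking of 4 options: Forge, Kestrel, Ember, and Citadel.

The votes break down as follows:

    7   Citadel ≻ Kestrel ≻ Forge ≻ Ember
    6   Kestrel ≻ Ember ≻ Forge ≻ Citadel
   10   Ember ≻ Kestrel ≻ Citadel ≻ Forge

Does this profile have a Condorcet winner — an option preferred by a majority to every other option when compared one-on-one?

Yes

Head-to-head results (23 voters total):
Forge vs Kestrel: Kestrel wins 23–0.
Forge vs Ember: Ember wins 16–7.
Forge vs Citadel: Citadel wins 17–6.
Kestrel vs Ember: Kestrel wins 13–10.
Kestrel vs Citadel: Kestrel wins 16–7.
Ember vs Citadel: Ember wins 16–7.
Kestrel beats each rival — Forge (23–0), Ember (13–10), Citadel (16–7) — so Kestrel is the Condorcet winner.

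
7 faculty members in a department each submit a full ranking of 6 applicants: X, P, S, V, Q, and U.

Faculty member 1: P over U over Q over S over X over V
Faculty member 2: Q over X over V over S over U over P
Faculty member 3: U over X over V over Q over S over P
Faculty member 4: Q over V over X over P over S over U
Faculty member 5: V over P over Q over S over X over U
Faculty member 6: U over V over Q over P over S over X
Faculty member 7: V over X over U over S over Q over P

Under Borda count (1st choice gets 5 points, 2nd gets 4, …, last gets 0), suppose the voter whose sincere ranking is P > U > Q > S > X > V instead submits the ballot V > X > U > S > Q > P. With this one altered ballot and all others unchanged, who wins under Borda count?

Borda totals with the altered ballot: X 20, P 8, S 11, V 29, Q 20, U 17.
The winner is unchanged: still V.

V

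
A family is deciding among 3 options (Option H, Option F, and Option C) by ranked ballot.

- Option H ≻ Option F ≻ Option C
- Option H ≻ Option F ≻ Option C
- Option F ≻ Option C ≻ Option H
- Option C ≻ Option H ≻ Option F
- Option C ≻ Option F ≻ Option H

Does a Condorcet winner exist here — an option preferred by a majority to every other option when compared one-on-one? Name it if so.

No Condorcet winner

Head-to-head results (5 voters total):
Option H vs Option F: Option H wins 3–2.
Option H vs Option C: Option C wins 3–2.
Option F vs Option C: Option F wins 3–2.
No candidate beats all others: Option H beats Option F beats Option C beats Option H, a majority cycle.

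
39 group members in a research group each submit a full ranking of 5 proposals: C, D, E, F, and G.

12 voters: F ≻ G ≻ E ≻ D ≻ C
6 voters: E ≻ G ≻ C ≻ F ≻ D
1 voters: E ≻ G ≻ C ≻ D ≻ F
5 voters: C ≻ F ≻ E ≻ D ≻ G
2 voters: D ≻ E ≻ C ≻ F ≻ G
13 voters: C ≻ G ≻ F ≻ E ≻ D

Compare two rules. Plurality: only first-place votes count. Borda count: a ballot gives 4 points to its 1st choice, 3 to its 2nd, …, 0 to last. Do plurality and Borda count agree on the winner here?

Plurality first-place counts: C 18, D 2, E 7, F 12, G 0 → C.
Borda totals: C 90, D 26, E 81, F 97, G 96 → F.
The two rules disagree: plurality picks C, Borda picks F.

No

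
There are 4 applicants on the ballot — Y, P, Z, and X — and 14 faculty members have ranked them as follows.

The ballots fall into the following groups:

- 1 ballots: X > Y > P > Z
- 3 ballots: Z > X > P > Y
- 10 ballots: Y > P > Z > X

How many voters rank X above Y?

4

Ballots ranking X above Y: 1+3 = 4.
Ballots ranking Y above X: 10.
So 4 of 14 voters prefer X to Y.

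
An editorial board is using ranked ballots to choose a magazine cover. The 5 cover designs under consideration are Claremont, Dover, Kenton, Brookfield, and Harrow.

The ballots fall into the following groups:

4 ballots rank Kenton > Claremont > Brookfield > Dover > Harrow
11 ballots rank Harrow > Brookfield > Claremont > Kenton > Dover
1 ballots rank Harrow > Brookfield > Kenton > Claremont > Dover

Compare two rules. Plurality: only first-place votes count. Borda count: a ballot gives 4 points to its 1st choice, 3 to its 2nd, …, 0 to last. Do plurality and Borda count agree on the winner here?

Plurality first-place counts: Claremont 0, Dover 0, Kenton 4, Brookfield 0, Harrow 12 → Harrow.
Borda totals: Claremont 35, Dover 4, Kenton 29, Brookfield 44, Harrow 48 → Harrow.
The two rules agree on Harrow.

Yes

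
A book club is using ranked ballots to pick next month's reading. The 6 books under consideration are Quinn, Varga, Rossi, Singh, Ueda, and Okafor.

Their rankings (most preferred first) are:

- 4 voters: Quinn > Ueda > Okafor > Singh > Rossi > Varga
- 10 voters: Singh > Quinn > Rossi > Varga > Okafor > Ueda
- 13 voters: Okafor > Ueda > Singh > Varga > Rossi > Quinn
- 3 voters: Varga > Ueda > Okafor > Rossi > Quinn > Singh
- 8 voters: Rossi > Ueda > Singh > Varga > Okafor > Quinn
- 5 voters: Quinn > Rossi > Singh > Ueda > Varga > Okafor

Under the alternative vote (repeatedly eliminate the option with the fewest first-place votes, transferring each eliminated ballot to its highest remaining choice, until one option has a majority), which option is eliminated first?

Ueda

Round 1: Okafor 13, Singh 10, Quinn 9, Rossi 8, Varga 3, Ueda 0. Ueda has the fewest and is eliminated.
Round 2: Okafor 13, Singh 10, Quinn 9, Rossi 8, Varga 3. Varga has the fewest and is eliminated.
Round 3: Okafor 16, Singh 10, Quinn 9, Rossi 8. Rossi has the fewest and is eliminated.
Round 4: Singh 18, Okafor 16, Quinn 9. Quinn has the fewest and is eliminated.
Round 5: Singh 23, Okafor 20. Singh has a majority.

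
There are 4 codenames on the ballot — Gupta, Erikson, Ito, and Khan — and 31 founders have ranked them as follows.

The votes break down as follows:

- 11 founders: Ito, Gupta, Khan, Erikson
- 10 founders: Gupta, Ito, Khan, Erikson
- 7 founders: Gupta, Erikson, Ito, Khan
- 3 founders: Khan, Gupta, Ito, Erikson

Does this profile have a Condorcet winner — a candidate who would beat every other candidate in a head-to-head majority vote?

Yes

Head-to-head results (31 voters total):
Gupta vs Erikson: Gupta wins 31–0.
Gupta vs Ito: Gupta wins 20–11.
Gupta vs Khan: Gupta wins 28–3.
Erikson vs Ito: Ito wins 24–7.
Erikson vs Khan: Khan wins 24–7.
Ito vs Khan: Ito wins 28–3.
Gupta beats each rival — Erikson (31–0), Ito (20–11), Khan (28–3) — so Gupta is the Condorcet winner.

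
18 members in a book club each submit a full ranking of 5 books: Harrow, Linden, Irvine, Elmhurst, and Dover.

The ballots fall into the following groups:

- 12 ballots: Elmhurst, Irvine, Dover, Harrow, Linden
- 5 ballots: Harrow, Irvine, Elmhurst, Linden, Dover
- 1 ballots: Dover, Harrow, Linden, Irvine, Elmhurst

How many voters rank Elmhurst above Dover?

Ballots ranking Elmhurst above Dover: 12+5 = 17.
Ballots ranking Dover above Elmhurst: 1.
So 17 of 18 voters prefer Elmhurst to Dover.

17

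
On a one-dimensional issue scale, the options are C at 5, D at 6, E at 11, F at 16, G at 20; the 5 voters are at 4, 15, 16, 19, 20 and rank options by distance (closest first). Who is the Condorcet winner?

F

With single-peaked preferences on a line, the Condorcet winner is the candidate closest to the median voter.
The median voter (position 16) is closest to F at 16.
Check: F vs D — voters closer to F: 4 of 5.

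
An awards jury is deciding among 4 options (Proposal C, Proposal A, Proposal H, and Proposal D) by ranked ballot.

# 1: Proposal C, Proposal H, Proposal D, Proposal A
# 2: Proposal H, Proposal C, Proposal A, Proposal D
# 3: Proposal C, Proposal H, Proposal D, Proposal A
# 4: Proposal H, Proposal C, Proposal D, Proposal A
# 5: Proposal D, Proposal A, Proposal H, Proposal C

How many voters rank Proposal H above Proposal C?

3

Ballots ranking Proposal H above Proposal C: 3.
Ballots ranking Proposal C above Proposal H: 2.
So 3 of 5 voters prefer Proposal H to Proposal C.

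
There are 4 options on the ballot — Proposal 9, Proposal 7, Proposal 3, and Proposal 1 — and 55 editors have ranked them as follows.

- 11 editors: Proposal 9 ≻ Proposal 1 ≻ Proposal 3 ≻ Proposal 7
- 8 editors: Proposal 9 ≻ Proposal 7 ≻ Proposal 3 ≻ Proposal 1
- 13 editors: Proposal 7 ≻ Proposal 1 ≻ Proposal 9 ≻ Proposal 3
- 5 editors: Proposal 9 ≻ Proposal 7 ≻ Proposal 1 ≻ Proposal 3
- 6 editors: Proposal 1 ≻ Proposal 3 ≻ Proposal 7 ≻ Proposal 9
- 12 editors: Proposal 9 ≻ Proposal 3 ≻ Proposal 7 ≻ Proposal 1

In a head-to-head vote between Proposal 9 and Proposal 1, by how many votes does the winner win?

17

Ballots ranking Proposal 9 above Proposal 1: 11+8+5+12 = 36.
Ballots ranking Proposal 1 above Proposal 9: 13+6 = 19.
Proposal 9 wins 36–19, a margin of 17.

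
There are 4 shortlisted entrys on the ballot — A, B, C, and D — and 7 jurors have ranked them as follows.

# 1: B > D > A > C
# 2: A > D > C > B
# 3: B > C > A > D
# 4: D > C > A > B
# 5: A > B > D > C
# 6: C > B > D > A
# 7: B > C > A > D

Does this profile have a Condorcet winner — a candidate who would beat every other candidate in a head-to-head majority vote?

Head-to-head results (7 voters total):
A vs B: B wins 4–3.
A vs C: C wins 4–3.
A vs D: A wins 4–3.
B vs C: B wins 4–3.
B vs D: B wins 5–2.
C vs D: D wins 4–3.
B beats each rival — A (4–3), C (4–3), D (5–2) — so B is the Condorcet winner.

Yes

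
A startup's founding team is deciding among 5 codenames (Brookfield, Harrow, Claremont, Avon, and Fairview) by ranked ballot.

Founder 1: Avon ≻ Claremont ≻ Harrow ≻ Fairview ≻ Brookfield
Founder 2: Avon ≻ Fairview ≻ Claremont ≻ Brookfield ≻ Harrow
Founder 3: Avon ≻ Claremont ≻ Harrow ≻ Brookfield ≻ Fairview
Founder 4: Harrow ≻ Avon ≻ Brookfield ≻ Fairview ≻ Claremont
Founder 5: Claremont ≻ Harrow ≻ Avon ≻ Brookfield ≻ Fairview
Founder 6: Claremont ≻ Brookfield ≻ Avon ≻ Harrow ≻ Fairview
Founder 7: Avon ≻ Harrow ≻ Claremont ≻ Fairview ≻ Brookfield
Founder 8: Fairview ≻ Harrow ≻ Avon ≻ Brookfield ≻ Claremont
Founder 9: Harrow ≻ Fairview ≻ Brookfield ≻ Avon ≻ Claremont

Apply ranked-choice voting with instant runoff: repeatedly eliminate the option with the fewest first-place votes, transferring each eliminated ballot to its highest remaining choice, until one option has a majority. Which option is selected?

Avon

Round 1: Avon 4, Harrow 2, Claremont 2, Fairview 1, Brookfield 0. Brookfield has the fewest and is eliminated.
Round 2: Avon 4, Harrow 2, Claremont 2, Fairview 1. Fairview has the fewest and is eliminated.
Round 3: Avon 4, Harrow 3, Claremont 2. Claremont has the fewest and is eliminated.
Round 4: Avon 5, Harrow 4. Avon has a majority.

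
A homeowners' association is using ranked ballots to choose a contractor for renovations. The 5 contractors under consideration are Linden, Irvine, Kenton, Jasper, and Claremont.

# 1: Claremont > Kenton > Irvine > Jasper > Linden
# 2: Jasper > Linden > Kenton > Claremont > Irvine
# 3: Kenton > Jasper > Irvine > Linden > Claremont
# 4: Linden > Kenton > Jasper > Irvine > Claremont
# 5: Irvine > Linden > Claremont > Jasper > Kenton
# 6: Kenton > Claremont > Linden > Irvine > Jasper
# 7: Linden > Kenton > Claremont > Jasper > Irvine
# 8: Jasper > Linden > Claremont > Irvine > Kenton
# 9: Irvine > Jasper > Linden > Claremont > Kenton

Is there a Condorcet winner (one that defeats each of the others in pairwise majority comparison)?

Head-to-head results (9 voters total):
Linden vs Irvine: Linden wins 5–4.
Linden vs Kenton: Linden wins 6–3.
Linden vs Jasper: Jasper wins 5–4.
Linden vs Claremont: Linden wins 7–2.
Irvine vs Kenton: Kenton wins 6–3.
Irvine vs Jasper: Jasper wins 5–4.
Irvine vs Claremont: Claremont wins 5–4.
Kenton vs Jasper: Kenton wins 5–4.
Kenton vs Claremont: Kenton wins 5–4.
Jasper vs Claremont: Jasper wins 5–4.
No candidate beats all others: Linden beats Kenton beats Jasper beats Linden, a majority cycle.

No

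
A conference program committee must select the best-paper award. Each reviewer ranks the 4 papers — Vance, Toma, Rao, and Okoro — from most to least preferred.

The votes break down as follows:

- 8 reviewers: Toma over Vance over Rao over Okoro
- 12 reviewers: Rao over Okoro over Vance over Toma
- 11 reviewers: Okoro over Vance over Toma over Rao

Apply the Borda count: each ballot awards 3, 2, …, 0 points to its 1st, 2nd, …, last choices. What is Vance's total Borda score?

Borda scores:
  Vance: 8·2 + 12·1 + 11·2 = 50
  Toma: 8·3 + 12·0 + 11·1 = 35
  Rao: 8·1 + 12·3 + 11·0 = 44
  Okoro: 8·0 + 12·2 + 11·3 = 57

50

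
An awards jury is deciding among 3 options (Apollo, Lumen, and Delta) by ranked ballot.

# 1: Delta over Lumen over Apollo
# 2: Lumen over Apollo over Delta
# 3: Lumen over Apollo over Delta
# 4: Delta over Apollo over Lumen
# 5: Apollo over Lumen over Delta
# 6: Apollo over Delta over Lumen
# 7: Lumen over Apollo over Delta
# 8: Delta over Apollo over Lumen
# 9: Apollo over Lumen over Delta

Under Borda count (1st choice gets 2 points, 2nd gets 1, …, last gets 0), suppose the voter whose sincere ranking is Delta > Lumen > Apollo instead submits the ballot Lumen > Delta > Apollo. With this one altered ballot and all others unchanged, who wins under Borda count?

Borda totals with the altered ballot: Apollo 11, Lumen 10, Delta 6.
The winner is unchanged: still Apollo.

Apollo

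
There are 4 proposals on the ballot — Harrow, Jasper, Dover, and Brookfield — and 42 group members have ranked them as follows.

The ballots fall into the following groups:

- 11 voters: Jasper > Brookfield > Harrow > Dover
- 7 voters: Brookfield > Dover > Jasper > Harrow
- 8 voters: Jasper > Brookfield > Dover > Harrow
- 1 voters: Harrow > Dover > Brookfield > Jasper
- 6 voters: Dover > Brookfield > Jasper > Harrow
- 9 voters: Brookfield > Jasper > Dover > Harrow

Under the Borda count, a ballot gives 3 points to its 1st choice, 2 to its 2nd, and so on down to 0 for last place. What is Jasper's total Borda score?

88

Borda scores:
  Harrow: 11·1 + 7·0 + 8·0 + 3 + 6·0 + 9·0 = 14
  Jasper: 11·3 + 7·1 + 8·3 + 0 + 6·1 + 9·2 = 88
  Dover: 11·0 + 7·2 + 8·1 + 2 + 6·3 + 9·1 = 51
  Brookfield: 11·2 + 7·3 + 8·2 + 1 + 6·2 + 9·3 = 99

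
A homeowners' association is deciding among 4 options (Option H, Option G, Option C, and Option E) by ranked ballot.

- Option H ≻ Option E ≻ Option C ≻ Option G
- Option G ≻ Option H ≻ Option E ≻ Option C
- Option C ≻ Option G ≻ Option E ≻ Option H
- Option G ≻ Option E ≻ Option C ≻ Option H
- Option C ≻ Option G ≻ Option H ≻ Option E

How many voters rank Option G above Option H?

Ballots ranking Option G above Option H: 4.
Ballots ranking Option H above Option G: 1.
So 4 of 5 voters prefer Option G to Option H.

4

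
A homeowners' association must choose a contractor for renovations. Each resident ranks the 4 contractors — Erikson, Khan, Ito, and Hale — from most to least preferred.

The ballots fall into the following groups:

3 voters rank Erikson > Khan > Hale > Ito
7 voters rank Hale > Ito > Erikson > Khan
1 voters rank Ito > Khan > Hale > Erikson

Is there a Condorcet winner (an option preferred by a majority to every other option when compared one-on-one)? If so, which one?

Head-to-head results (11 voters total):
Erikson vs Khan: Erikson wins 10–1.
Erikson vs Ito: Ito wins 8–3.
Erikson vs Hale: Hale wins 8–3.
Khan vs Ito: Ito wins 8–3.
Khan vs Hale: Hale wins 7–4.
Ito vs Hale: Hale wins 10–1.
Hale beats each rival — Erikson (8–3), Khan (7–4), Ito (10–1) — so Hale is the Condorcet winner.

Hale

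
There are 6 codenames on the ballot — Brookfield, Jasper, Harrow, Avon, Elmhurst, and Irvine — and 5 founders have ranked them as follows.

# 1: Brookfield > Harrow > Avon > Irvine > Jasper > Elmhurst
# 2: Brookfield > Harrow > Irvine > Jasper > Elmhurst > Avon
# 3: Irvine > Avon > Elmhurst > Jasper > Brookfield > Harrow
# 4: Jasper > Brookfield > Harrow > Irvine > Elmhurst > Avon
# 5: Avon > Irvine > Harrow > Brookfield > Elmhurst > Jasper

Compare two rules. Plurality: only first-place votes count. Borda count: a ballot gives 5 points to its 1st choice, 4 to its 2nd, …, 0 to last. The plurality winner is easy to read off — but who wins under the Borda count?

Plurality first-place counts: Brookfield 2, Jasper 1, Harrow 0, Avon 1, Elmhurst 0, Irvine 1 → Brookfield.
Borda totals: Brookfield 17, Jasper 10, Harrow 14, Avon 12, Elmhurst 6, Irvine 16 → Brookfield.

Brookfield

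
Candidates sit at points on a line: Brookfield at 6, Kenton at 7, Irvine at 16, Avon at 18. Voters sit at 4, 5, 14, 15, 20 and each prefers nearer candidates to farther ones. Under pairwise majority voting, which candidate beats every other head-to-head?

Irvine

With single-peaked preferences on a line, the Condorcet winner is the candidate closest to the median voter.
The median voter (position 14) is closest to Irvine at 16.
Check: Irvine vs Avon — voters closer to Irvine: 4 of 5.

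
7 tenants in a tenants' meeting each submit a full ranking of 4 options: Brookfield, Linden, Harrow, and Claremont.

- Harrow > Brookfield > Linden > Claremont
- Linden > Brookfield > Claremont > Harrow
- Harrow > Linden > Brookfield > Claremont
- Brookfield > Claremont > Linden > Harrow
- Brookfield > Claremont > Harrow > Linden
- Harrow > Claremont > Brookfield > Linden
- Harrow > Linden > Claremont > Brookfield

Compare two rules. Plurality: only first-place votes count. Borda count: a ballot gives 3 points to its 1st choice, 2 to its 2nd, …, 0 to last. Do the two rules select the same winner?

Yes

Plurality first-place counts: Brookfield 2, Linden 1, Harrow 4, Claremont 0 → Harrow.
Borda totals: Brookfield 12, Linden 9, Harrow 13, Claremont 8 → Harrow.
The two rules agree on Harrow.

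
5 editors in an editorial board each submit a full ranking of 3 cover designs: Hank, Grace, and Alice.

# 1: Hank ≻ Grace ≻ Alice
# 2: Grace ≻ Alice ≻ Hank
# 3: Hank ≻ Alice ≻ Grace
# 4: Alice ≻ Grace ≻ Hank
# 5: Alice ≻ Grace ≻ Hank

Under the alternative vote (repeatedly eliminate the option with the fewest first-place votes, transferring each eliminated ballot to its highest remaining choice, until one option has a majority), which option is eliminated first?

Round 1: Hank 2, Alice 2, Grace 1. Grace has the fewest and is eliminated.
Round 2: Alice 3, Hank 2. Alice has a majority.

Grace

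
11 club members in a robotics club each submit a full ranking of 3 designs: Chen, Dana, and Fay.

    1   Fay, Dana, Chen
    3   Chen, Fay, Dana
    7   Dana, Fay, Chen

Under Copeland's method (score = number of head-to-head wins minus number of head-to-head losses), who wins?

Pairwise results:
  Chen vs Dana: Dana wins 8–3.
  Chen vs Fay: Fay wins 8–3.
  Dana vs Fay: Dana wins 7–4.
Copeland scores (wins − losses):
  Chen: 0 − 2 = -2
  Dana: 2 − 0 = 2
  Fay: 1 − 1 = 0
Dana has the best Copeland score.

Dana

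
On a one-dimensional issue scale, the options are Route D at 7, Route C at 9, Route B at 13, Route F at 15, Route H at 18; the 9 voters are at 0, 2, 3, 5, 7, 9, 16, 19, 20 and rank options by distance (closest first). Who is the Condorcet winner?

With single-peaked preferences on a line, the Condorcet winner is the candidate closest to the median voter.
The median voter (position 7) is closest to Route D at 7.
Check: Route D vs Route F — voters closer to Route D: 6 of 9.

Route D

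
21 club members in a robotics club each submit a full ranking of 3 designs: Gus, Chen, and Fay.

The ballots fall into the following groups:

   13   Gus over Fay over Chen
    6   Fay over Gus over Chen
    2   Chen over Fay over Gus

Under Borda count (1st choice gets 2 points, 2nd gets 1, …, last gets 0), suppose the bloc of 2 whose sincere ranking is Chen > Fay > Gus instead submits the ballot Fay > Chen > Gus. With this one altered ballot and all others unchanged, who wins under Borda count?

Gus

Borda totals with the altered ballot: Gus 32, Chen 2, Fay 29.
The winner is unchanged: still Gus.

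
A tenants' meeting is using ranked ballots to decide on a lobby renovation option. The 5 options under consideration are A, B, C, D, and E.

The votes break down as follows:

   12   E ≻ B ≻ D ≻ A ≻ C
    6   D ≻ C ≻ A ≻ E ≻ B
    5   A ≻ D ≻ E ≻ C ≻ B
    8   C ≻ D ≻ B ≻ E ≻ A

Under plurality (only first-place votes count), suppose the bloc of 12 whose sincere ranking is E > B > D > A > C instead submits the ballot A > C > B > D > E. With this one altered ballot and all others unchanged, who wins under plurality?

A

First-place totals with the altered ballot: A 17, B 0, C 8, D 6, E 0.
The switch changes the winner from E to A.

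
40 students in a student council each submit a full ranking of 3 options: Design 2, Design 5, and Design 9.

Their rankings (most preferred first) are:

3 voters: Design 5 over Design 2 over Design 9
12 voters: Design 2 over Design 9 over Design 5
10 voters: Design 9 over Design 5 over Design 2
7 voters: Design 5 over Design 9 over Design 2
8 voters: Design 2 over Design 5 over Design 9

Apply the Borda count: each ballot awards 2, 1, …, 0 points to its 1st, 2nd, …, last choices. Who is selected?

Borda scores:
  Design 2: 3·1 + 12·2 + 10·0 + 7·0 + 8·2 = 43
  Design 5: 3·2 + 12·0 + 10·1 + 7·2 + 8·1 = 38
  Design 9: 3·0 + 12·1 + 10·2 + 7·1 + 8·0 = 39
Design 2 has the highest total.

Design 2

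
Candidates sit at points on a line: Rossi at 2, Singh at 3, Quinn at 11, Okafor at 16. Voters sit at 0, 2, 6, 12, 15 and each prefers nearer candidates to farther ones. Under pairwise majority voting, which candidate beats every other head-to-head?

With single-peaked preferences on a line, the Condorcet winner is the candidate closest to the median voter.
The median voter (position 6) is closest to Singh at 3.
Check: Singh vs Okafor — voters closer to Singh: 3 of 5.

Singh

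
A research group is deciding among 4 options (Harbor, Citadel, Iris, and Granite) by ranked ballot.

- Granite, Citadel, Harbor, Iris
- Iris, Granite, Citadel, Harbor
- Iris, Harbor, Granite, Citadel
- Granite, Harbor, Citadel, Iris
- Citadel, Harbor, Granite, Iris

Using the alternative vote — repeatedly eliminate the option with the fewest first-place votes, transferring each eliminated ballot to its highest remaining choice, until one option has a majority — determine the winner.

Round 1: Iris 2, Granite 2, Citadel 1, Harbor 0. Harbor has the fewest and is eliminated.
Round 2: Iris 2, Granite 2, Citadel 1. Citadel has the fewest and is eliminated.
Round 3: Granite 3, Iris 2. Granite has a majority.

Granite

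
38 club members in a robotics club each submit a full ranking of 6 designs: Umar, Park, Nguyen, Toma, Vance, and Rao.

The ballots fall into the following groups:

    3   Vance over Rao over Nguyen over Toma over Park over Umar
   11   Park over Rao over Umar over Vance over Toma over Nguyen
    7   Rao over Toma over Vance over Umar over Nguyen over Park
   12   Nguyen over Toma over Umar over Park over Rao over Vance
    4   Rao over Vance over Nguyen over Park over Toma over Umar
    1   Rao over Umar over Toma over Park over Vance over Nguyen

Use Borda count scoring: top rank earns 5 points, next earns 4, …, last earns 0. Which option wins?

Borda scores:
  Umar: 3·0 + 11·3 + 7·2 + 12·3 + 4·0 + 4 = 87
  Park: 3·1 + 11·5 + 7·0 + 12·2 + 4·2 + 2 = 92
  Nguyen: 3·3 + 11·0 + 7·1 + 12·5 + 4·3 + 0 = 88
  Toma: 3·2 + 11·1 + 7·4 + 12·4 + 4·1 + 3 = 100
  Vance: 3·5 + 11·2 + 7·3 + 12·0 + 4·4 + 1 = 75
  Rao: 3·4 + 11·4 + 7·5 + 12·1 + 4·5 + 5 = 128
Rao has the highest total.

Rao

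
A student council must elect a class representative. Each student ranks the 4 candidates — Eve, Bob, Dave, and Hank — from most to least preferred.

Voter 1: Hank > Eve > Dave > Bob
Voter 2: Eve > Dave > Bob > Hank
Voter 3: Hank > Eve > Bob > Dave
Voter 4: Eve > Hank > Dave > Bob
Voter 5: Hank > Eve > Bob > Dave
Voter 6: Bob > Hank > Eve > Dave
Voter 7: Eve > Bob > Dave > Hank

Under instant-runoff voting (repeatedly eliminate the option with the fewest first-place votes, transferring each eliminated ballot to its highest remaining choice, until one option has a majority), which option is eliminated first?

Dave

Round 1: Eve 3, Hank 3, Bob 1, Dave 0. Dave has the fewest and is eliminated.
Round 2: Eve 3, Hank 3, Bob 1. Bob has the fewest and is eliminated.
Round 3: Hank 4, Eve 3. Hank has a majority.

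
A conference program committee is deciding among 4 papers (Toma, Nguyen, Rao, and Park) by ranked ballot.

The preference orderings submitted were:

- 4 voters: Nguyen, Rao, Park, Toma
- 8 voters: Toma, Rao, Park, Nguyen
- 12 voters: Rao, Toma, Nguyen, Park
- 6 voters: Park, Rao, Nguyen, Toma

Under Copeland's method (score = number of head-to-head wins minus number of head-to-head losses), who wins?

Rao

Pairwise results:
  Toma vs Nguyen: Toma wins 20–10.
  Toma vs Rao: Rao wins 22–8.
  Toma vs Park: Toma wins 20–10.
  Nguyen vs Rao: Rao wins 26–4.
  Nguyen vs Park: Nguyen wins 16–14.
  Rao vs Park: Rao wins 24–6.
Copeland scores (wins − losses):
  Toma: 2 − 1 = 1
  Nguyen: 1 − 2 = -1
  Rao: 3 − 0 = 3
  Park: 0 − 3 = -3
Rao has the best Copeland score.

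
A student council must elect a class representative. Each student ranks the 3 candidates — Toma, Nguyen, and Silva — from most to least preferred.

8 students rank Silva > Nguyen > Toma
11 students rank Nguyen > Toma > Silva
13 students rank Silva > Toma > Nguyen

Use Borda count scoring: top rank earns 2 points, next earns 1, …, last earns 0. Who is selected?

Borda scores:
  Toma: 8·0 + 11·1 + 13·1 = 24
  Nguyen: 8·1 + 11·2 + 13·0 = 30
  Silva: 8·2 + 11·0 + 13·2 = 42
Silva has the highest total.

Silva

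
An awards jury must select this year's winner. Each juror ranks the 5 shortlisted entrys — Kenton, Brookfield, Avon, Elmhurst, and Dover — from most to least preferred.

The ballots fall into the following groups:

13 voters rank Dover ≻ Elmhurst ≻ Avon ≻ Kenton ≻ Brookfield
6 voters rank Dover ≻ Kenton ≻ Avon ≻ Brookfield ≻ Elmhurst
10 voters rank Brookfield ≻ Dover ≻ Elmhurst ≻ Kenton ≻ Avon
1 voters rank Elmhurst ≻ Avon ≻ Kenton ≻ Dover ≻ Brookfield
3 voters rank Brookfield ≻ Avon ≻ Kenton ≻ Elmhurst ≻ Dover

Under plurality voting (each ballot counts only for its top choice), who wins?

Dover

First-place vote totals:
  Kenton: 0
  Brookfield: 13
  Avon: 0
  Elmhurst: 1
  Dover: 19
Dover has the most first-place votes.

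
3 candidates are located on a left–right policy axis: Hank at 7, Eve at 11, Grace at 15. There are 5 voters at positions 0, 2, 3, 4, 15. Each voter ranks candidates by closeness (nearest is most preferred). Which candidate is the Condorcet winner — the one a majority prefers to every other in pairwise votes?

Hank

With single-peaked preferences on a line, the Condorcet winner is the candidate closest to the median voter.
The median voter (position 3) is closest to Hank at 7.
Check: Hank vs Eve — voters closer to Hank: 4 of 5.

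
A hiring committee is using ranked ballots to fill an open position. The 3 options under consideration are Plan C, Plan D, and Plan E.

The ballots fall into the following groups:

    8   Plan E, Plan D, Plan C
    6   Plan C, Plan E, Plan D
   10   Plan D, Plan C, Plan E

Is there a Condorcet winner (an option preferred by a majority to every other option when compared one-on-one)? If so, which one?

None — there is no Condorcet winner

Head-to-head results (24 voters total):
Plan C vs Plan D: Plan D wins 18–6.
Plan C vs Plan E: Plan C wins 16–8.
Plan D vs Plan E: Plan E wins 14–10.
No candidate beats all others: Plan C beats Plan E beats Plan D beats Plan C, a majority cycle.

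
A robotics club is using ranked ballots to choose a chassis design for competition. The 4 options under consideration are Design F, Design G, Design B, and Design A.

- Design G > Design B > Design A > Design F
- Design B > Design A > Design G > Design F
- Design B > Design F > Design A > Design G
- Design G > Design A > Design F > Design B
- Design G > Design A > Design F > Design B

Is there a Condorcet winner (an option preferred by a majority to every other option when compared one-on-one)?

Head-to-head results (5 voters total):
Design F vs Design G: Design G wins 4–1.
Design F vs Design B: Design B wins 3–2.
Design F vs Design A: Design A wins 4–1.
Design G vs Design B: Design G wins 3–2.
Design G vs Design A: Design G wins 3–2.
Design B vs Design A: Design B wins 3–2.
Design G beats each rival — Design F (4–1), Design B (3–2), Design A (3–2) — so Design G is the Condorcet winner.

Yes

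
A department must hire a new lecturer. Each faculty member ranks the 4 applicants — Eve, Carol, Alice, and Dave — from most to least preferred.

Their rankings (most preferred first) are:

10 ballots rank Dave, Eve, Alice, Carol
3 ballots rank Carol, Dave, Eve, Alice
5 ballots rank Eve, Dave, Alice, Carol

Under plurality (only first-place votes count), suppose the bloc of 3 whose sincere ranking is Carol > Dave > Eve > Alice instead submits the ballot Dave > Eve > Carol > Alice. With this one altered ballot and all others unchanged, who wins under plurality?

First-place totals with the altered ballot: Eve 5, Carol 0, Alice 0, Dave 13.
The winner is unchanged: still Dave.

Dave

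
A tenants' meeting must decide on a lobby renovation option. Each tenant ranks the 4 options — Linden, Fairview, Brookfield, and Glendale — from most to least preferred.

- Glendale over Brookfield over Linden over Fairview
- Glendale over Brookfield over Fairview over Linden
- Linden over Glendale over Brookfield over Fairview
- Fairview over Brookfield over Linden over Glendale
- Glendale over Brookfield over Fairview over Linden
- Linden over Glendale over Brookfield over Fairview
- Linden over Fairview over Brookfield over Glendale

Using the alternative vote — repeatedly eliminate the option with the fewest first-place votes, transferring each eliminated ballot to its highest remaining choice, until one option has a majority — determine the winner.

Round 1: Linden 3, Glendale 3, Fairview 1, Brookfield 0. Brookfield has the fewest and is eliminated.
Round 2: Linden 3, Glendale 3, Fairview 1. Fairview has the fewest and is eliminated.
Round 3: Linden 4, Glendale 3. Linden has a majority.

Linden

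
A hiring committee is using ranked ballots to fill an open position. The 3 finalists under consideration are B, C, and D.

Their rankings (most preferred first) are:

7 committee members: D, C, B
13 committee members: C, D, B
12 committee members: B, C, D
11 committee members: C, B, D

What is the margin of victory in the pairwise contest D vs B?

Ballots ranking D above B: 7+13 = 20.
Ballots ranking B above D: 12+11 = 23.
B wins 23–20, a margin of 3.

3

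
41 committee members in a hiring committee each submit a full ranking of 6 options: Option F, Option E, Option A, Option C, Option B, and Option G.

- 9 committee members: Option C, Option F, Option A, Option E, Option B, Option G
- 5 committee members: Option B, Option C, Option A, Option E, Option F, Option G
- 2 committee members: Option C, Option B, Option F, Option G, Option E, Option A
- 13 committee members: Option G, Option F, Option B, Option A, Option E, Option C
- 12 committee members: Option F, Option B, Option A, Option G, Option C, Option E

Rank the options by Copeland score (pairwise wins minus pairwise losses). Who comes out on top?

Pairwise results:
  Option F vs Option E: Option F wins 36–5.
  Option F vs Option A: Option F wins 36–5.
  Option F vs Option C: Option F wins 25–16.
  Option F vs Option B: Option F wins 34–7.
  Option F vs Option G: Option F wins 28–13.
  Option E vs Option A: Option A wins 39–2.
  Option E vs Option C: Option C wins 28–13.
  Option E vs Option B: Option B wins 32–9.
  Option E vs Option G: Option G wins 27–14.
  Option A vs Option C: Option A wins 25–16.
  Option A vs Option B: Option B wins 32–9.
  Option A vs Option G: Option A wins 26–15.
  Option C vs Option B: Option B wins 30–11.
  Option C vs Option G: Option G wins 25–16.
  Option B vs Option G: Option B wins 28–13.
Copeland scores (wins − losses):
  Option F: 5 − 0 = 5
  Option E: 0 − 5 = -5
  Option A: 3 − 2 = 1
  Option C: 1 − 4 = -3
  Option B: 4 − 1 = 3
  Option G: 2 − 3 = -1
Option F has the best Copeland score.

Option F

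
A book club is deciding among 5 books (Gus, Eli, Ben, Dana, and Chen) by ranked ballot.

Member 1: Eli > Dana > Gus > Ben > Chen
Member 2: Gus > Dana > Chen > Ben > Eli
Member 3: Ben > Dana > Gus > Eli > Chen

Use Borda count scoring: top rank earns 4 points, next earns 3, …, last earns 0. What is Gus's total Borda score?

8

Borda scores:
  Gus: 2 + 4 + 2 = 8
  Eli: 4 + 0 + 1 = 5
  Ben: 1 + 1 + 4 = 6
  Dana: 3 + 3 + 3 = 9
  Chen: 0 + 2 + 0 = 2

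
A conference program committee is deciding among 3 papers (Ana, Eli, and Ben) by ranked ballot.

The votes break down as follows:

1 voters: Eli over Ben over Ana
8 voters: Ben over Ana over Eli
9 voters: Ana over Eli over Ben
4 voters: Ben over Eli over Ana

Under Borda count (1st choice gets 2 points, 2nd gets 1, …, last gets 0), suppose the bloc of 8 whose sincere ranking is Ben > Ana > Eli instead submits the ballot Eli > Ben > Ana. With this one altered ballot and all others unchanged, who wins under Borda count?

Borda totals with the altered ballot: Ana 18, Eli 31, Ben 17.
The switch changes the winner from Ana to Eli.

Eli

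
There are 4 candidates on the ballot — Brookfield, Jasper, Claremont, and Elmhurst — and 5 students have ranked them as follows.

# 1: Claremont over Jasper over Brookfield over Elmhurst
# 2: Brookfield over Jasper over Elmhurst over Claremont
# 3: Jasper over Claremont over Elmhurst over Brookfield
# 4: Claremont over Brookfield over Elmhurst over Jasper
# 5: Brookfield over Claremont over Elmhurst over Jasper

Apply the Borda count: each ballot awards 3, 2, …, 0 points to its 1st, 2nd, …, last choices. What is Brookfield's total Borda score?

9

Borda scores:
  Brookfield: 1 + 3 + 0 + 2 + 3 = 9
  Jasper: 2 + 2 + 3 + 0 + 0 = 7
  Claremont: 3 + 0 + 2 + 3 + 2 = 10
  Elmhurst: 0 + 1 + 1 + 1 + 1 = 4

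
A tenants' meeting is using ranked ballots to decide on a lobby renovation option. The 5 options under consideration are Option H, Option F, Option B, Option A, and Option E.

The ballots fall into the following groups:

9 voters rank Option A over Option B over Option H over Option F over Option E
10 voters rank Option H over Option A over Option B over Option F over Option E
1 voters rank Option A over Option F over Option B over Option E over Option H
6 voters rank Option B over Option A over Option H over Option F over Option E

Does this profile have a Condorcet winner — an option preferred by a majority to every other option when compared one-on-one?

Head-to-head results (26 voters total):
Option H vs Option F: Option H wins 25–1.
Option H vs Option B: Option B wins 16–10.
Option H vs Option A: Option A wins 16–10.
Option H vs Option E: Option H wins 25–1.
Option F vs Option B: Option B wins 25–1.
Option F vs Option A: Option A wins 26–0.
Option F vs Option E: Option F wins 26–0.
Option B vs Option A: Option A wins 20–6.
Option B vs Option E: Option B wins 26–0.
Option A vs Option E: Option A wins 26–0.
Option A beats each rival — Option H (16–10), Option F (26–0), Option B (20–6), Option E (26–0) — so Option A is the Condorcet winner.

Yes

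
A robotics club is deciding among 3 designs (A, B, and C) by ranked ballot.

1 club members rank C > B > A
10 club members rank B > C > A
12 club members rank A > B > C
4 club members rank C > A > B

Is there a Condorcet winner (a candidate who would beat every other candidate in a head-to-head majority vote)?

No

Head-to-head results (27 voters total):
A vs B: A wins 16–11.
A vs C: C wins 15–12.
B vs C: B wins 22–5.
No candidate beats all others: A beats B beats C beats A, a majority cycle.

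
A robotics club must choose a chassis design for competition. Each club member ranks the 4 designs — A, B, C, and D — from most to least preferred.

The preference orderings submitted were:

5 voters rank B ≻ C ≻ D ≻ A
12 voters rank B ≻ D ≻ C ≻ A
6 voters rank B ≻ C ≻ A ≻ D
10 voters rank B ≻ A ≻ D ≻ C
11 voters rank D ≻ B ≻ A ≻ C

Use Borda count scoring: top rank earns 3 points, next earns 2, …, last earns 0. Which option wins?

B

Borda scores:
  A: 5·0 + 12·0 + 6·1 + 10·2 + 11·1 = 37
  B: 5·3 + 12·3 + 6·3 + 10·3 + 11·2 = 121
  C: 5·2 + 12·1 + 6·2 + 10·0 + 11·0 = 34
  D: 5·1 + 12·2 + 6·0 + 10·1 + 11·3 = 72
B has the highest total.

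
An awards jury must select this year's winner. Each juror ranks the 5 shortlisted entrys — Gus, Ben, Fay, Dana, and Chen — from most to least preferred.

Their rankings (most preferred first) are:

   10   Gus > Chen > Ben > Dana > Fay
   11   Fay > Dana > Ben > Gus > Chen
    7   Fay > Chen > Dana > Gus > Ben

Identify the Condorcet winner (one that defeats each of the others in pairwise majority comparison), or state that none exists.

Fay

Head-to-head results (28 voters total):
Gus vs Ben: Gus wins 17–11.
Gus vs Fay: Fay wins 18–10.
Gus vs Dana: Dana wins 18–10.
Gus vs Chen: Gus wins 21–7.
Ben vs Fay: Fay wins 18–10.
Ben vs Dana: Dana wins 18–10.
Ben vs Chen: Chen wins 17–11.
Fay vs Dana: Fay wins 18–10.
Fay vs Chen: Fay wins 18–10.
Dana vs Chen: Chen wins 17–11.
Fay beats each rival — Gus (18–10), Ben (18–10), Dana (18–10), Chen (18–10) — so Fay is the Condorcet winner.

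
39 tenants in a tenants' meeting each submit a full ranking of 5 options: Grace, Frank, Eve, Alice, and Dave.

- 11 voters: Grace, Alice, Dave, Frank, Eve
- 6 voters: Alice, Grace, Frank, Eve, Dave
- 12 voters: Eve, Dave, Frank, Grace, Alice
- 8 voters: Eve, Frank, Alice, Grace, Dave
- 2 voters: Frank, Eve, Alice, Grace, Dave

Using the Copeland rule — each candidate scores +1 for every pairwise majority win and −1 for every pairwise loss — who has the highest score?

Eve

Pairwise results:
  Grace vs Frank: Frank wins 22–17.
  Grace vs Eve: Eve wins 22–17.
  Grace vs Alice: Grace wins 23–16.
  Grace vs Dave: Grace wins 27–12.
  Frank vs Eve: Eve wins 20–19.
  Frank vs Alice: Frank wins 22–17.
  Frank vs Dave: Dave wins 23–16.
  Eve vs Alice: Eve wins 22–17.
  Eve vs Dave: Eve wins 28–11.
  Alice vs Dave: Alice wins 27–12.
Copeland scores (wins − losses):
  Grace: 2 − 2 = 0
  Frank: 2 − 2 = 0
  Eve: 4 − 0 = 4
  Alice: 1 − 3 = -2
  Dave: 1 − 3 = -2
Eve has the best Copeland score.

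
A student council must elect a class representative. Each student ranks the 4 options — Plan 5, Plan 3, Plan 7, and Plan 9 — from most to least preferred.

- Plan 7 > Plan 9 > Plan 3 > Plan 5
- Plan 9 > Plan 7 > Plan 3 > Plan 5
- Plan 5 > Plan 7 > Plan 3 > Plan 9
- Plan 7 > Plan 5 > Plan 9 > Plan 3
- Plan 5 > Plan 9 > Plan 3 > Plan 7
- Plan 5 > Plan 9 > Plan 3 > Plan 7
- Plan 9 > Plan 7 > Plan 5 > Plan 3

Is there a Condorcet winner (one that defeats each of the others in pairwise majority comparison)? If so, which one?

No Condorcet winner

Head-to-head results (7 voters total):
Plan 5 vs Plan 3: Plan 5 wins 5–2.
Plan 5 vs Plan 7: Plan 7 wins 4–3.
Plan 5 vs Plan 9: Plan 5 wins 4–3.
Plan 3 vs Plan 7: Plan 7 wins 5–2.
Plan 3 vs Plan 9: Plan 9 wins 6–1.
Plan 7 vs Plan 9: Plan 9 wins 4–3.
No candidate beats all others: Plan 5 beats Plan 9 beats Plan 7 beats Plan 5, a majority cycle.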